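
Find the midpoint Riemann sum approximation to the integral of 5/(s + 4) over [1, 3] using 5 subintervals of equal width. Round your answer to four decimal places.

1.6817

Δs = (3 − 1)/5 = 0.4.
Midpoints: 1.2, 1.6, 2, 2.4, 2.8.
f(1.2) = 25/26, f(1.6) = 25/28, f(2) = 5/6, f(2.4) = 0.78125, f(2.8) = 25/34.
Sum = Δs · [f(1.2) + f(1.6) + f(2) + f(2.4) + f(2.8)].
Sum ≈ 1.6817.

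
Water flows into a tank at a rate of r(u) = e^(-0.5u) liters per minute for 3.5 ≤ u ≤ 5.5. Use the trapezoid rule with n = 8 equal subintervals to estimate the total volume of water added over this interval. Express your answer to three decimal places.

0.220

Δu = (5.5 − 3.5)/8 = 0.25.
r(3.5) ≈ 0.174, r(3.75) ≈ 0.153, r(4) ≈ 0.135, r(4.25) ≈ 0.119, r(4.5) ≈ 0.105, r(4.75) ≈ 0.093, r(5) ≈ 0.082, r(5.25) ≈ 0.072, r(5.5) ≈ 0.064.
T_8 = (Δu/2)·[r(u_0) + 2r(u_1) + ... + 2r(u_{7}) + r(u_8)].
Sum ≈ 0.220.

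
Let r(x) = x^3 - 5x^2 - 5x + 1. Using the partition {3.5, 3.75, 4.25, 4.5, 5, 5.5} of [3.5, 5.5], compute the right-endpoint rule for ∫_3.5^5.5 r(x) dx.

-51.32421875

Subinterval widths: 0.25, 0.5, 0.25, 0.5, 0.5.
Right endpoints: 3.75, 4.25, 4.5, 5, 5.5.
r(3.75) = -35.328125, r(4.25) = -33.796875, r(4.5) = -31.625, r(5) = -24, r(5.5) = -11.375.
Sum = Σ Δx_i · r(x_i).
Sum = -51.32421875.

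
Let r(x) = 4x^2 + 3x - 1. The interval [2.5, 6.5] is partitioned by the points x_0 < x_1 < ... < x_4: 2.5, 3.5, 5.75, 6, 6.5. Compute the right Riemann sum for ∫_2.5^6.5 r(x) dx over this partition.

526.625

Subinterval widths: 1, 2.25, 0.25, 0.5.
Right endpoints: 3.5, 5.75, 6, 6.5.
r(3.5) = 58.5, r(5.75) = 148.5, r(6) = 161, r(6.5) = 187.5.
Sum = Σ Δx_i · r(x_i).
Sum = 526.625.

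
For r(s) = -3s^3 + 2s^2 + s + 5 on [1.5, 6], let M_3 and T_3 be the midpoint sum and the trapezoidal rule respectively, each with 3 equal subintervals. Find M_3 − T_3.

80.3671875

M_3 = -760.2890625.
T_3 = -840.65625.
M_3 − T_3 = 80.3671875.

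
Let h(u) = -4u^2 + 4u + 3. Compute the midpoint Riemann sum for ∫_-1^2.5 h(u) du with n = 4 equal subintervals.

-0.2734375

Δu = (2.5 − (-1))/4 = 0.875.
Midpoints: -0.5625, 0.3125, 1.1875, 2.0625.
h(-0.5625) = -0.515625, h(0.3125) = 3.859375, h(1.1875) = 2.109375, h(2.0625) = -5.765625.
Sum = Δu · [h(-0.5625) + h(0.3125) + h(1.1875) + h(2.0625)].
Sum = -0.2734375.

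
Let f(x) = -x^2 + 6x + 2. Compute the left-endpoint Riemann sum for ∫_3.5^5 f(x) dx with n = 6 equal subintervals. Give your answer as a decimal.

14.328125

Δx = (5 − 3.5)/6 = 0.25.
Left endpoints: 3.5, 3.75, 4, 4.25, 4.5, 4.75.
f(3.5) = 10.75, f(3.75) = 10.4375, f(4) = 10, f(4.25) = 9.4375, f(4.5) = 8.75, f(4.75) = 7.9375.
Sum = Δx · [f(3.5) + f(3.75) + f(4) + ...].
Sum = 14.328125.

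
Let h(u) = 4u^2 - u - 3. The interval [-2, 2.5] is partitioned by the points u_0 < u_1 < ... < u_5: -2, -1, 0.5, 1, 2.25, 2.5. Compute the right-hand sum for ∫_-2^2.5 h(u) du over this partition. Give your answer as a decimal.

Subinterval widths: 1, 1.5, 0.5, 1.25, 0.25.
Right endpoints: -1, 0.5, 1, 2.25, 2.5.
h(-1) = 2, h(0.5) = -2.5, h(1) = 0, h(2.25) = 15, h(2.5) = 19.5.
Sum = Σ Δu_i · h(u_i).
Sum = 21.875.

21.875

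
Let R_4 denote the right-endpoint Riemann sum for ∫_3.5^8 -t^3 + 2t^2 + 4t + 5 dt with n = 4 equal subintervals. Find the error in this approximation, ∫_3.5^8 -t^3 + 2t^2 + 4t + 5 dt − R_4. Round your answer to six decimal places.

Exact integral: ∫_3.5^8 f(t) dt = -547.734375.
R_4 ≈ -757.74902344.
Error ≈ -547.734375 − (-757.74902344) ≈ 210.014648.

210.014648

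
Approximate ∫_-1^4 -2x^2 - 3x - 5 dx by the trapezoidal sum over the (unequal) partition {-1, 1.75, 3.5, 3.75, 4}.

-99.5625

Subinterval widths: 2.75, 1.75, 0.25, 0.25.
f(-1) = -4, f(1.75) = -16.375, f(3.5) = -40, f(3.75) = -44.375, f(4) = -49.
On each subinterval the trapezoid contributes (Δx_i/2)·[f(x_{i-1}) + f(x_i)].
Sum = -99.5625.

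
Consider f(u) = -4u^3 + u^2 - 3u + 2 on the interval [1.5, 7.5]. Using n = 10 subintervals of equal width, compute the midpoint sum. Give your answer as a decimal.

-3078.96

Δu = (7.5 − 1.5)/10 = 0.6.
Midpoints: 1.8, 2.4, 3, 3.6, 4.2, 4.8, 5.4, 6, 6.6, 7.2.
f(1.8) = -23.488, f(2.4) = -54.736, f(3) = -106, f(3.6) = -182.464, f(4.2) = -289.312, f(4.8) = -431.728, f(5.4) = -614.896, f(6) = -844, f(6.6) = -1124.224, f(7.2) = -1460.752.
Sum = Δu · [f(1.8) + f(2.4) + f(3) + ...].
Sum = -3078.96.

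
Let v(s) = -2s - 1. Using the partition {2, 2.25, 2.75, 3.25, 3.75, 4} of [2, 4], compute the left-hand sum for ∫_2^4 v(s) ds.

-13.125

Subinterval widths: 0.25, 0.5, 0.5, 0.5, 0.25.
Left endpoints: 2, 2.25, 2.75, 3.25, 3.75.
v(2) = -5, v(2.25) = -5.5, v(2.75) = -6.5, v(3.25) = -7.5, v(3.75) = -8.5.
Sum = Σ Δs_i · v(s_i).
Sum = -13.125.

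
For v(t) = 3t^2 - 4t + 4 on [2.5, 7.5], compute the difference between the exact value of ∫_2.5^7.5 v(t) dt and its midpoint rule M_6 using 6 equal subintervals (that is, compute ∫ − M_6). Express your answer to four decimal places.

0.8681

Exact integral: ∫_2.5^7.5 v(t) dt = 326.25.
M_6 ≈ 325.381944.
Error ≈ 326.25 − 325.381944 ≈ 0.8681.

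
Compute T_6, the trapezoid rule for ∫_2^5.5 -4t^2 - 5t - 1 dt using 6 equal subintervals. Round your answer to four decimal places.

Δt = (5.5 − 2)/6 = 7/12.
f(2) = -27, f(31/12) = -731/18, f(19/6) = -1025/18, f(3.75) = -76, f(13/3) = -880/9, f(59/12) = -2201/18, f(5.5) = -149.5.
T_6 = (Δt/2)·[f(t_0) + 2f(t_1) + ... + 2f(t_{5}) + f(t_6)].
Sum ≈ -281.0856.

-281.0856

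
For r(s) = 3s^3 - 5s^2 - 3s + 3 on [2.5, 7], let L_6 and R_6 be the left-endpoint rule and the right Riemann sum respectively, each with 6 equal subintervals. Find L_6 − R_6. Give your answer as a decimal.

-566.15625

L_6 = 908.05078125.
R_6 = 1474.20703125.
L_6 − R_6 = -566.15625.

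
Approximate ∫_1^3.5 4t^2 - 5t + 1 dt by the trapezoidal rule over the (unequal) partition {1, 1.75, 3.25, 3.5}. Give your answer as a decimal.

32.75

Subinterval widths: 0.75, 1.5, 0.25.
f(1) = 0, f(1.75) = 4.5, f(3.25) = 27, f(3.5) = 32.5.
On each subinterval the trapezoid contributes (Δt_i/2)·[f(t_{i-1}) + f(t_i)].
Sum = 32.75.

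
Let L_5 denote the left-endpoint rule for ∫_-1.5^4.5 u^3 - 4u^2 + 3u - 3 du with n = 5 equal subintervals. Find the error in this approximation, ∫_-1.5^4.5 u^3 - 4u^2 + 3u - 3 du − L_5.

Exact integral: ∫_-1.5^4.5 f(u) du = -15.75.
L_5 = -39.33.
Error = -15.75 − (-39.33) = 23.58.

23.58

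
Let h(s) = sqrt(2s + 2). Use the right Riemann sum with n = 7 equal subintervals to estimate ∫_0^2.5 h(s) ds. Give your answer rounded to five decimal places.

5.44704

Δs = (2.5 − 0)/7 = 5/14.
Right endpoints: 5/14, 5/7, 15/14, 10/7, 25/14, 15/7, 2.5.
h(5/14) ≈ 1.64751, h(5/7) ≈ 1.85164, h(15/14) ≈ 2.03540, h(10/7) ≈ 2.20389, h(25/14) ≈ 2.36039, h(15/7) ≈ 2.50713, h(2.5) ≈ 2.64575.
Sum = Δs · [h(5/14) + h(5/7) + h(15/14) + ...].
Sum ≈ 5.44704.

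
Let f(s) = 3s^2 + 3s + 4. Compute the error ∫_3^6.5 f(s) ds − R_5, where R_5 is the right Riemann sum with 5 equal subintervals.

Exact integral: ∫_3^6.5 f(s) ds = 311.5.
R_5 = 350.945.
Error = 311.5 − 350.945 = -39.445.

-39.445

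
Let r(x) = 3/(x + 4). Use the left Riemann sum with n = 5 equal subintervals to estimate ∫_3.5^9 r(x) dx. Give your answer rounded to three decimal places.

Δx = (9 − 3.5)/5 = 1.1.
Left endpoints: 3.5, 4.6, 5.7, 6.8, 7.9.
r(3.5) = 0.4, r(4.6) = 15/43, r(5.7) = 30/97, r(6.8) = 5/18, r(7.9) = 30/119.
Sum = Δx · [r(3.5) + r(4.6) + r(5.7) + r(6.8) + r(7.9)].
Sum ≈ 1.747.

1.747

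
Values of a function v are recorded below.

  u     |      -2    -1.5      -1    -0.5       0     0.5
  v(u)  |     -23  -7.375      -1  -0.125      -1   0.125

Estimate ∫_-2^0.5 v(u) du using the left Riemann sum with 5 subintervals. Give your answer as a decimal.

-16.25

Δu = 0.5.
Sum = 0.5·[(-23) + (-7.375) + (-1) + (-0.125) + (-1)] = -16.25.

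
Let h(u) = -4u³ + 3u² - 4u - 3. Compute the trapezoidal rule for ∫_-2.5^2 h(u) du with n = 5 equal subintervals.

Δu = (2 − (-2.5))/5 = 0.9.
h(-2.5) = 88.25, h(-1.6) = 27.464, h(-0.7) = 2.642, h(0.2) = -3.712, h(1.1) = -9.094, h(2) = -31.
T_5 = (Δu/2)·[h(u_0) + 2h(u_1) + ... + 2h(u_{4}) + h(u_5)].
Sum = 41.3325.

41.3325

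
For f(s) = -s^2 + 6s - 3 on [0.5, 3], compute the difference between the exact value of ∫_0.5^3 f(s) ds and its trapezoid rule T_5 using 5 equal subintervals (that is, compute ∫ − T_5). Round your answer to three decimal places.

Exact integral: ∫_0.5^3 f(s) ds ≈ 9.79167.
T_5 = 9.6875.
Error ≈ 9.79167 − 9.6875 ≈ 0.104.

0.104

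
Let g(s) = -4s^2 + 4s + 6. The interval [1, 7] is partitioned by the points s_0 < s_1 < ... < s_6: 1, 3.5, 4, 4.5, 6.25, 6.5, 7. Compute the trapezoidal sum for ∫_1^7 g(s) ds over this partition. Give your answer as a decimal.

Subinterval widths: 2.5, 0.5, 0.5, 1.75, 0.25, 0.5.
g(1) = 6, g(3.5) = -29, g(4) = -42, g(4.5) = -57, g(6.25) = -125.25, g(6.5) = -137, g(7) = -162.
On each subinterval the trapezoid contributes (Δs_i/2)·[g(s_{i-1}) + g(s_i)].
Sum = -338.25.

-338.25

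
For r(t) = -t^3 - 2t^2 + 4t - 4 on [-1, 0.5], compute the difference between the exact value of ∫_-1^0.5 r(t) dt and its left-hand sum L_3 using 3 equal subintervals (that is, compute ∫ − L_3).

1.671875

Exact integral: ∫_-1^0.5 r(t) dt = -8.015625.
L_3 = -9.6875.
Error = -8.015625 − (-9.6875) = 1.671875.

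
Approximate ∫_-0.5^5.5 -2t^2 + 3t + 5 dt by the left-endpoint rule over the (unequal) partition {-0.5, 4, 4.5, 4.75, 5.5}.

Subinterval widths: 4.5, 0.5, 0.25, 0.75.
Left endpoints: -0.5, 4, 4.5, 4.75.
f(-0.5) = 3, f(4) = -15, f(4.5) = -22, f(4.75) = -25.875.
Sum = Σ Δt_i · f(t_i).
Sum = -18.90625.

-18.90625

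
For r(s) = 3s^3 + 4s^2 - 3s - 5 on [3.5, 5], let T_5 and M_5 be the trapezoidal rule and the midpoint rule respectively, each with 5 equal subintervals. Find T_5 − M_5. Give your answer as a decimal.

T_5 = 440.02875.
M_5 = 438.6028125.
T_5 − M_5 = 1.4259375.

1.4259375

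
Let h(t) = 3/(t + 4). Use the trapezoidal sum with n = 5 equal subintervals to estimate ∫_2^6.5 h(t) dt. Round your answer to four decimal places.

Δt = (6.5 − 2)/5 = 0.9.
h(2) = 0.5, h(2.9) = 10/23, h(3.8) = 5/13, h(4.7) = 10/29, h(5.6) = 0.3125, h(6.5) = 2/7.
T_5 = (Δt/2)·[h(t_0) + 2h(t_1) + ... + 2h(t_{4}) + h(t_5)].
Sum ≈ 1.6826.

1.6826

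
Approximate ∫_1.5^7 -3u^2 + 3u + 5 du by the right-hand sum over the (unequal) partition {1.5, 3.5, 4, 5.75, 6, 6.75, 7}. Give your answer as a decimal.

Subinterval widths: 2, 0.5, 1.75, 0.25, 0.75, 0.25.
Right endpoints: 3.5, 4, 5.75, 6, 6.75, 7.
f(3.5) = -21.25, f(4) = -31, f(5.75) = -76.9375, f(6) = -85, f(6.75) = -111.4375, f(7) = -121.
Sum = Σ Δu_i · f(u_i).
Sum = -327.71875.

-327.71875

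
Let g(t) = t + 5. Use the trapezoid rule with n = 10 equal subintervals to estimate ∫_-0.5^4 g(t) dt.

30.375

Δt = (4 − (-0.5))/10 = 0.45.
g(-0.5) = 4.5, g(-0.05) = 4.95, g(0.4) = 5.4, g(0.85) = 5.85, g(1.3) = 6.3, g(1.75) = 6.75, g(2.2) = 7.2, g(2.65) = 7.65, g(3.1) = 8.1, g(3.55) = 8.55, g(4) = 9.
T_10 = (Δt/2)·[g(t_0) + 2g(t_1) + ... + 2g(t_{9}) + g(t_10)].
Sum = 30.375.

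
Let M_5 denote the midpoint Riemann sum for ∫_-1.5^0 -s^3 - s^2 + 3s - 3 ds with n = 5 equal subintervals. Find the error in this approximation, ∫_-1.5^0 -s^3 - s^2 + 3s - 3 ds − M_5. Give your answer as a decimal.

0.0140625

Exact integral: ∫_-1.5^0 f(s) ds = -7.734375.
M_5 = -7.7484375.
Error = -7.734375 − (-7.7484375) = 0.0140625.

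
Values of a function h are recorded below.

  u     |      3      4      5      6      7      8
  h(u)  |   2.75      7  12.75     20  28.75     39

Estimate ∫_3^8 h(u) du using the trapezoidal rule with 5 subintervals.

Δu = 1.
T_5 = (1/2)·[2.75 + 2·7 + 2·12.75 + 2·20 + 2·28.75 + 39] = 89.375.

89.375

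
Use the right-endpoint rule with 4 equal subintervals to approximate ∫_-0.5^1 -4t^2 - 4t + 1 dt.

-3.328125

Δt = (1 − (-0.5))/4 = 0.375.
Right endpoints: -0.125, 0.25, 0.625, 1.
f(-0.125) = 1.4375, f(0.25) = -0.25, f(0.625) = -3.0625, f(1) = -7.
Sum = Δt · [f(-0.125) + f(0.25) + f(0.625) + f(1)].
Sum = -3.328125.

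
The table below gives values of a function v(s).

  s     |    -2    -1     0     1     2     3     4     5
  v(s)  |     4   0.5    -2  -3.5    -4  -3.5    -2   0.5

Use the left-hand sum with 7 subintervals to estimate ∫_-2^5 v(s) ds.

-10.5

Δs = 1.
Sum = 1·[4 + 0.5 + (-2) + (-3.5) + (-4) + (-3.5) + (-2)] = -10.5.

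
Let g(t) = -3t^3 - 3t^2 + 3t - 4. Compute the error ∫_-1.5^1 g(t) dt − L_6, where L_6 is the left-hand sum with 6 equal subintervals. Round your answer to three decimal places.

Exact integral: ∫_-1.5^1 g(t) dt = -13.203125.
L_6 ≈ -12.86675.
Error ≈ -13.203125 − (-12.86675) ≈ -0.336.

-0.336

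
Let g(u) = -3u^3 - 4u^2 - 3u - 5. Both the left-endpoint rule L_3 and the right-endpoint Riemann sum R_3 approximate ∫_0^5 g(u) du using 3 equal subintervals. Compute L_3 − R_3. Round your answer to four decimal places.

L_3 ≈ -350.925926.
R_3 ≈ -1167.592593.
L_3 − R_3 ≈ 816.6667.

816.6667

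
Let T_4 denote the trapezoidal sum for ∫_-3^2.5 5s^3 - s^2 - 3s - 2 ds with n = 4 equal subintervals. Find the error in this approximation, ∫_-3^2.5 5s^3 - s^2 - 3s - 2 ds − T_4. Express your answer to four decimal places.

Exact integral: ∫_-3^2.5 f(s) ds ≈ -73.505208.
T_4 ≈ -81.737305.
Error ≈ -73.505208 − (-81.737305) ≈ 8.2321.

8.2321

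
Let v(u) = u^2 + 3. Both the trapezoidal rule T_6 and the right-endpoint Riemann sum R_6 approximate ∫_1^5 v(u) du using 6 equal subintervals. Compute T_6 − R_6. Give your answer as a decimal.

T_6 ≈ 53.62962963.
R_6 ≈ 61.62962963.
T_6 − R_6 = -8.

-8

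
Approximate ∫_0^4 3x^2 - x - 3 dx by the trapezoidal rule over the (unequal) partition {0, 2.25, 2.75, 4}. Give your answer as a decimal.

Subinterval widths: 2.25, 0.5, 1.25.
f(0) = -3, f(2.25) = 9.9375, f(2.75) = 16.9375, f(4) = 41.
On each subinterval the trapezoid contributes (Δx_i/2)·[f(x_{i-1}) + f(x_i)].
Sum = 50.734375.

50.734375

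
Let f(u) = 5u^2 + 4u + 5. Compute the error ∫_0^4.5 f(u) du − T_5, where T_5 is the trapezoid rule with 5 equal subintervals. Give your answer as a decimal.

Exact integral: ∫_0^4.5 f(u) du = 214.875.
T_5 = 217.9125.
Error = 214.875 − 217.9125 = -3.0375.

-3.0375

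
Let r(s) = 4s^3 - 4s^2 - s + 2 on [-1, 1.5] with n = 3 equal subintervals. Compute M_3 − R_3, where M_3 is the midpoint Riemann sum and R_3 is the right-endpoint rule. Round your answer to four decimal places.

M_3 ≈ 2.748843.
R_3 ≈ 6.481481.
M_3 − R_3 ≈ -3.7326.

-3.7326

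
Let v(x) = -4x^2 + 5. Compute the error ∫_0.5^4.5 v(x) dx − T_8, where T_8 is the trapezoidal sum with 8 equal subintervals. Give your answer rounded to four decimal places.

Exact integral: ∫_0.5^4.5 v(x) dx ≈ -101.333333.
T_8 = -102.
Error ≈ -101.333333 − (-102) ≈ 0.6667.

0.6667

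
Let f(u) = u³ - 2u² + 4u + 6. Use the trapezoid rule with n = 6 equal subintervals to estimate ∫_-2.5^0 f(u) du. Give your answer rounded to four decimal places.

-18.0982

Δu = (0 − (-2.5))/6 = 5/12.
f(-2.5) = -32.125, f(-25/12) = -34657/1728, f(-5/3) = -293/27, f(-1.25) = -4.078125, f(-5/6) = 151/216, f(-5/12) = 6763/1728, f(0) = 6.
T_6 = (Δu/2)·[f(u_0) + 2f(u_1) + ... + 2f(u_{5}) + f(u_6)].
Sum ≈ -18.0982.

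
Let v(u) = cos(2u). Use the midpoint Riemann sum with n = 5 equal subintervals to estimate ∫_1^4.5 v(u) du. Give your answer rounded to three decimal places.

Δu = (4.5 − 1)/5 = 0.7.
Midpoints: 1.35, 2.05, 2.75, 3.45, 4.15.
v(1.35) ≈ -0.904, v(2.05) ≈ -0.575, v(2.75) ≈ 0.709, v(3.45) ≈ 0.816, v(4.15) ≈ -0.431.
Sum = Δu · [v(1.35) + v(2.05) + v(2.75) + v(3.45) + v(4.15)].
Sum ≈ -0.270.

-0.270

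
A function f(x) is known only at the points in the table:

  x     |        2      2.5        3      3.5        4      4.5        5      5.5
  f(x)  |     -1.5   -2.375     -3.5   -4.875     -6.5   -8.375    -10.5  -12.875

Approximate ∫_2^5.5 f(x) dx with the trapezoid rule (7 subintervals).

Δx = 0.5.
T_7 = (0.5/2)·[(-1.5) + 2·(-2.375) + 2·(-3.5) + 2·(-4.875) + 2·(-6.5) + 2·(-8.375) + 2·(-10.5) + (-12.875)] = -21.65625.

-21.65625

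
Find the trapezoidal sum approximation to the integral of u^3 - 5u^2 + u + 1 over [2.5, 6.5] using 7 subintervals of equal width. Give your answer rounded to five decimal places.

Δu = (6.5 − 2.5)/7 = 4/7.
f(2.5) = -12.125, f(43/14) = -38751/2744, f(51/14) = -36679/2744, f(59/14) = -23983/2744, f(67/14) = 2409/2744, f(75/14) = 45569/2744, f(83/14) = 108569/2744, f(6.5) = 70.875.
T_7 = (Δu/2)·[f(u_0) + 2f(u_1) + ... + 2f(u_{6}) + f(u_7)].
Sum ≈ 28.68367.

28.68367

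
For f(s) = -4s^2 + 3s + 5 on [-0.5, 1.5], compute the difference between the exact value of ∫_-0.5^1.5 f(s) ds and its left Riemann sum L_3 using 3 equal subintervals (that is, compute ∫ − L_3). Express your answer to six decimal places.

-0.074074

Exact integral: ∫_-0.5^1.5 f(s) ds ≈ 8.33333333.
L_3 ≈ 8.40740741.
Error ≈ 8.33333333 − 8.40740741 ≈ -0.074074.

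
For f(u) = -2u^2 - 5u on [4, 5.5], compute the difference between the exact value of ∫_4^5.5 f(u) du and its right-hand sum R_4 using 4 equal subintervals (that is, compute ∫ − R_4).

Exact integral: ∫_4^5.5 f(u) du = -103.875.
R_4 = -110.6953125.
Error = -103.875 − (-110.6953125) = 6.8203125.

6.8203125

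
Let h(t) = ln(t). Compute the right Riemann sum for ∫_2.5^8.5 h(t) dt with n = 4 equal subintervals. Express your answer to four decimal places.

10.7655

Δt = (8.5 − 2.5)/4 = 1.5.
Right endpoints: 4, 5.5, 7, 8.5.
h(4) ≈ 1.3863, h(5.5) ≈ 1.7047, h(7) ≈ 1.9459, h(8.5) ≈ 2.1401.
Sum = Δt · [h(4) + h(5.5) + h(7) + h(8.5)].
Sum ≈ 10.7655.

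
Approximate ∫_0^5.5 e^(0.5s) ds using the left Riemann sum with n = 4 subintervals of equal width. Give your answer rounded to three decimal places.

Δs = (5.5 − 0)/4 = 1.375.
Left endpoints: 0, 1.375, 2.75, 4.125.
f(0) ≈ 1.000, f(1.375) ≈ 1.989, f(2.75) ≈ 3.955, f(4.125) ≈ 7.866.
Sum = Δs · [f(0) + f(1.375) + f(2.75) + f(4.125)].
Sum ≈ 20.363.

20.363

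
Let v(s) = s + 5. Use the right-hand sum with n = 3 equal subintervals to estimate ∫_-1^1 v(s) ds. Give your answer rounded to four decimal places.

Δs = (1 − (-1))/3 = 2/3.
Right endpoints: -1/3, 1/3, 1.
v(-1/3) = 14/3, v(1/3) = 16/3, v(1) = 6.
Sum = Δs · [v(-1/3) + v(1/3) + v(1)].
Sum ≈ 10.6667.

10.6667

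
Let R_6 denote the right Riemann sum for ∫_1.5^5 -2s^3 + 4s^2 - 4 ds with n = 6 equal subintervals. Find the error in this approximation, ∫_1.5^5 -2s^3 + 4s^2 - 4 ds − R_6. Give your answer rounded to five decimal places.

47.48293

Exact integral: ∫_1.5^5 f(s) ds ≈ -161.8020833.
R_6 ≈ -209.2850116.
Error ≈ -161.8020833 − (-209.2850116) ≈ 47.48293.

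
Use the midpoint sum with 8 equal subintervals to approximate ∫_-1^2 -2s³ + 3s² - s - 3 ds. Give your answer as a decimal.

Δs = (2 − (-1))/8 = 0.375.
Midpoints: -0.8125, -0.4375, -0.0625, 0.3125, 0.6875, 1.0625, 1.4375, 1.8125.
f(-0.8125) = 1773/2048, f(-0.4375) = -3729/2048, f(-0.0625) = -5991/2048, f(0.3125) = -6309/2048, f(0.6875) = -5979/2048, f(1.0625) = -6297/2048, f(1.4375) = -8559/2048, f(1.8125) = -14061/2048.
Sum = Δs · [f(-0.8125) + f(-0.4375) + f(-0.0625) + ...].
Sum = -9.

-9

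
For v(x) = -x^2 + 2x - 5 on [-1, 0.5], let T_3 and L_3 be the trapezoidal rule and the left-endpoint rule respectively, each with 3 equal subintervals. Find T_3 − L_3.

T_3 = -8.6875.
L_3 = -9.625.
T_3 − L_3 = 0.9375.

0.9375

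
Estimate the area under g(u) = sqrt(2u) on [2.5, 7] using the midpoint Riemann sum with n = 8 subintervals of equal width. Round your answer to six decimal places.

13.736654

Δu = (7 − 2.5)/8 = 0.5625.
Midpoints: 2.78125, 3.34375, 3.90625, 4.46875, 5.03125, 5.59375, 6.15625, 6.71875.
g(2.78125) ≈ 2.358495, g(3.34375) ≈ 2.586020, g(3.90625) ≈ 2.795085, g(4.46875) ≈ 2.989565, g(5.03125) ≈ 3.172144, g(5.59375) ≈ 3.344772, g(6.15625) ≈ 3.508917, g(6.71875) ≈ 3.665720.
Sum = Δu · [g(2.78125) + g(3.34375) + g(3.90625) + ...].
Sum ≈ 13.736654.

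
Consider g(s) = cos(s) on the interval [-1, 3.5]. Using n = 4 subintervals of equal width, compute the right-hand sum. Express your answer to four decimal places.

Δs = (3.5 − (-1))/4 = 1.125.
Right endpoints: 0.125, 1.25, 2.375, 3.5.
g(0.125) ≈ 0.9922, g(1.25) ≈ 0.3153, g(2.375) ≈ -0.7203, g(3.5) ≈ -0.9365.
Sum = Δs · [g(0.125) + g(1.25) + g(2.375) + g(3.5)].
Sum ≈ -0.3929.

-0.3929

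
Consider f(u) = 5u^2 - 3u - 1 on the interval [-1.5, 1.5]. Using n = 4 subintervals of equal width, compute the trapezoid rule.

Δu = (1.5 − (-1.5))/4 = 0.75.
f(-1.5) = 14.75, f(-0.75) = 4.0625, f(0) = -1, f(0.75) = -0.4375, f(1.5) = 5.75.
T_4 = (Δu/2)·[f(u_0) + 2f(u_1) + 2f(u_2) + 2f(u_3) + f(u_4)].
Sum = 9.65625.

9.65625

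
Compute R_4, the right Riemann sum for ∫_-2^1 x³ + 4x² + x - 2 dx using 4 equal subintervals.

1.453125

Δx = (1 − (-2))/4 = 0.75.
Right endpoints: -1.25, -0.5, 0.25, 1.
f(-1.25) = 1.046875, f(-0.5) = -1.625, f(0.25) = -1.484375, f(1) = 4.
Sum = Δx · [f(-1.25) + f(-0.5) + f(0.25) + f(1)].
Sum = 1.453125.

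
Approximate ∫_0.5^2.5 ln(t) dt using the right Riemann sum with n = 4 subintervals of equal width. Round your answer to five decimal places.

1.00745

Δt = (2.5 − 0.5)/4 = 0.5.
Right endpoints: 1, 1.5, 2, 2.5.
f(1) ≈ 0.00000, f(1.5) ≈ 0.40547, f(2) ≈ 0.69315, f(2.5) ≈ 0.91629.
Sum = Δt · [f(1) + f(1.5) + f(2) + f(2.5)].
Sum ≈ 1.00745.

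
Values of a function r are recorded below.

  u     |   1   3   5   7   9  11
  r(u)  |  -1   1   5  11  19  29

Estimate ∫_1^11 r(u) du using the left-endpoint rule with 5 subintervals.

Δu = 2.
Sum = 2·[(-1) + 1 + 5 + 11 + 19] = 70.

70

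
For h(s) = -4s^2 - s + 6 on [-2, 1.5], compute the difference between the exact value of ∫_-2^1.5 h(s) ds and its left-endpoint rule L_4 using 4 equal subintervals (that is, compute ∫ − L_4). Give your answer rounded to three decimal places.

3.318

Exact integral: ∫_-2^1.5 h(s) ds ≈ 6.70833.
L_4 = 3.390625.
Error ≈ 6.70833 − 3.390625 ≈ 3.318.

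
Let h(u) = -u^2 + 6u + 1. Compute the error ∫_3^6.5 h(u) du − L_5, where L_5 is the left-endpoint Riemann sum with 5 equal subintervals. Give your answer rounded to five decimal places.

Exact integral: ∫_3^6.5 h(u) du ≈ 20.7083333.
L_5 = 24.71.
Error ≈ 20.7083333 − 24.71 ≈ -4.00167.

-4.00167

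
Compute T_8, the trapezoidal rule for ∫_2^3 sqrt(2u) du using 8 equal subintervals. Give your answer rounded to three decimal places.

2.232

Δu = (3 − 2)/8 = 0.125.
f(2) ≈ 2.000, f(2.125) ≈ 2.062, f(2.25) ≈ 2.121, f(2.375) ≈ 2.179, f(2.5) ≈ 2.236, f(2.625) ≈ 2.291, f(2.75) ≈ 2.345, f(2.875) ≈ 2.398, f(3) ≈ 2.449.
T_8 = (Δu/2)·[f(u_0) + 2f(u_1) + ... + 2f(u_{7}) + f(u_8)].
Sum ≈ 2.232.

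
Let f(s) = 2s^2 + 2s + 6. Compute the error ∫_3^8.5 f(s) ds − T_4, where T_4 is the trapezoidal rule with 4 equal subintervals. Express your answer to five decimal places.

Exact integral: ∫_3^8.5 f(s) ds ≈ 487.6666667.
T_4 = 491.1328125.
Error ≈ 487.6666667 − 491.1328125 ≈ -3.46615.

-3.46615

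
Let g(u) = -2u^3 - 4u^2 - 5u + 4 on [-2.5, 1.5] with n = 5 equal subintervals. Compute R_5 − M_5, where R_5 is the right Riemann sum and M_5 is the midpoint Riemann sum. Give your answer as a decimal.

R_5 = 0.44.
M_5 = 17.88.
R_5 − M_5 = -17.44.

-17.44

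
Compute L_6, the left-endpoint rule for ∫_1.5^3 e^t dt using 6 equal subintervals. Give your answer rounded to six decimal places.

13.734552

Δt = (3 − 1.5)/6 = 0.25.
Left endpoints: 1.5, 1.75, 2, 2.25, 2.5, 2.75.
f(1.5) ≈ 4.481689, f(1.75) ≈ 5.754603, f(2) ≈ 7.389056, f(2.25) ≈ 9.487736, f(2.5) ≈ 12.182494, f(2.75) ≈ 15.642632.
Sum = Δt · [f(1.5) + f(1.75) + f(2) + ...].
Sum ≈ 13.734552.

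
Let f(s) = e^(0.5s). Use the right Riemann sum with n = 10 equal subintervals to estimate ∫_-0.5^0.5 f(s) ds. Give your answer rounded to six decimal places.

Δs = (0.5 − (-0.5))/10 = 0.1.
Right endpoints: -0.4, -0.3, -0.2, -0.1, 0, 0.1, 0.2, 0.3, 0.4, 0.5.
f(-0.4) ≈ 0.818731, f(-0.3) ≈ 0.860708, f(-0.2) ≈ 0.904837, f(-0.1) ≈ 0.951229, f(0) ≈ 1.000000, f(0.1) ≈ 1.051271, f(0.2) ≈ 1.105171, f(0.3) ≈ 1.161834, f(0.4) ≈ 1.221403, f(0.5) ≈ 1.284025.
Sum = Δs · [f(-0.4) + f(-0.3) + f(-0.2) + ...].
Sum ≈ 1.035921.

1.035921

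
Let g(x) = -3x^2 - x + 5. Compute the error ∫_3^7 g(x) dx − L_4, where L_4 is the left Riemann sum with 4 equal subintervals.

Exact integral: ∫_3^7 g(x) dx = -316.
L_4 = -256.
Error = -316 − (-256) = -60.

-60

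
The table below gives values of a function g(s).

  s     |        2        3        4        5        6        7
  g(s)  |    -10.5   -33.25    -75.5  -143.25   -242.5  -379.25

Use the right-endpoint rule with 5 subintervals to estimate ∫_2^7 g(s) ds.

-873.75

Δs = 1.
Sum = 1·[(-33.25) + (-75.5) + (-143.25) + (-242.5) + (-379.25)] = -873.75.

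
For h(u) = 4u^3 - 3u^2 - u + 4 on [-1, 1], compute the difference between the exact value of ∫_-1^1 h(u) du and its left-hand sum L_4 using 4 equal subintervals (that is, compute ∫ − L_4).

Exact integral: ∫_-1^1 h(u) du = 6.
L_4 = 4.25.
Error = 6 − 4.25 = 1.75.

1.75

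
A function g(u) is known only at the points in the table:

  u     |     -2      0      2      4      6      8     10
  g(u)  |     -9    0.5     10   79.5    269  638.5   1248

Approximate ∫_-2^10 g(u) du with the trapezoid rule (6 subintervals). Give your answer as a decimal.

3234

Δu = 2.
T_6 = (2/2)·[(-9) + 2·0.5 + 2·10 + 2·79.5 + 2·269 + 2·638.5 + 1248] = 3234.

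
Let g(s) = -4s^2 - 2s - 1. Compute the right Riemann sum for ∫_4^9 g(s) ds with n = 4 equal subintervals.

Δs = (9 − 4)/4 = 1.25.
Right endpoints: 5.25, 6.5, 7.75, 9.
g(5.25) = -121.75, g(6.5) = -183, g(7.75) = -256.75, g(9) = -343.
Sum = Δs · [g(5.25) + g(6.5) + g(7.75) + g(9)].
Sum = -1130.625.

-1130.625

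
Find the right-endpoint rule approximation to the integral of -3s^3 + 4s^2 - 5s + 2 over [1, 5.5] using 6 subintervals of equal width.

-690.43359375

Δs = (5.5 − 1)/6 = 0.75.
Right endpoints: 1.75, 2.5, 3.25, 4, 4.75, 5.5.
f(1.75) = -10.578125, f(2.5) = -32.375, f(3.25) = -74.984375, f(4) = -146, f(4.75) = -253.015625, f(5.5) = -403.625.
Sum = Δs · [f(1.75) + f(2.5) + f(3.25) + ...].
Sum = -690.43359375.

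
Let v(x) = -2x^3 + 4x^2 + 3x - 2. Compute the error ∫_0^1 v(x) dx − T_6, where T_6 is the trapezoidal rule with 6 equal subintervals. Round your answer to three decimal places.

Exact integral: ∫_0^1 v(x) dx ≈ 0.33333.
T_6 ≈ 0.33796.
Error ≈ 0.33333 − 0.33796 ≈ -0.005.

-0.005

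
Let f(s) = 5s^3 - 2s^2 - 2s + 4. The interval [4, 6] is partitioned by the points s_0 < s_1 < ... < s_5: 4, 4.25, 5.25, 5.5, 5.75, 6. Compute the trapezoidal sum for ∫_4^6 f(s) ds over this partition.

Subinterval widths: 0.25, 1, 0.25, 0.25, 0.25.
f(4) = 284, f(4.25) = 343.203125, f(5.25) = 661.890625, f(5.5) = 764.375, f(5.75) = 876.921875, f(6) = 1000.
On each subinterval the trapezoid contributes (Δs_i/2)·[f(s_{i-1}) + f(s_i)].
Sum = 1199.0078125.

1199.0078125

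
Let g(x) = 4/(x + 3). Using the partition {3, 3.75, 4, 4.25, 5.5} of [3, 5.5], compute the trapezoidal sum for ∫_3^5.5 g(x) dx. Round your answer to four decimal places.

1.3971

Subinterval widths: 0.75, 0.25, 0.25, 1.25.
g(3) = 2/3, g(3.75) = 16/27, g(4) = 4/7, g(4.25) = 16/29, g(5.5) = 8/17.
On each subinterval the trapezoid contributes (Δx_i/2)·[g(x_{i-1}) + g(x_i)].
Sum ≈ 1.3971.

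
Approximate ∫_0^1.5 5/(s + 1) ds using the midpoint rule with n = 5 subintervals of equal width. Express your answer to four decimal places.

4.5660

Δs = (1.5 − 0)/5 = 0.3.
Midpoints: 0.15, 0.45, 0.75, 1.05, 1.35.
f(0.15) = 100/23, f(0.45) = 100/29, f(0.75) = 20/7, f(1.05) = 100/41, f(1.35) = 100/47.
Sum = Δs · [f(0.15) + f(0.45) + f(0.75) + f(1.05) + f(1.35)].
Sum ≈ 4.5660.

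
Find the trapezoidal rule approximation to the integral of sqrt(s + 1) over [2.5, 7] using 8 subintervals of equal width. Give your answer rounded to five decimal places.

Δs = (7 − 2.5)/8 = 0.5625.
f(2.5) ≈ 1.87083, f(3.0625) ≈ 2.01556, f(3.625) ≈ 2.15058, f(4.1875) ≈ 2.27761, f(4.75) ≈ 2.39792, f(5.3125) ≈ 2.51247, f(5.875) ≈ 2.62202, f(6.4375) ≈ 2.72718, f(7) ≈ 2.82843.
T_8 = (Δs/2)·[f(s_0) + 2f(s_1) + ... + 2f(s_{7}) + f(s_8)].
Sum ≈ 10.71729.

10.71729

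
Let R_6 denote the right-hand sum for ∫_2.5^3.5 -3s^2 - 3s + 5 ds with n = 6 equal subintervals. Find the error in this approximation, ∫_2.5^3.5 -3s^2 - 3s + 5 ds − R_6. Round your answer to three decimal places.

1.764

Exact integral: ∫_2.5^3.5 f(s) ds = -31.25.
R_6 ≈ -33.01389.
Error ≈ -31.25 − (-33.01389) ≈ 1.764.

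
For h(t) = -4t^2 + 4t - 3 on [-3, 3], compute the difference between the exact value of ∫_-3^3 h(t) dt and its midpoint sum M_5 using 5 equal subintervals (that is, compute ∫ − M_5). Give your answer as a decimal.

Exact integral: ∫_-3^3 h(t) dt = -90.
M_5 = -87.12.
Error = -90 − (-87.12) = -2.88.

-2.88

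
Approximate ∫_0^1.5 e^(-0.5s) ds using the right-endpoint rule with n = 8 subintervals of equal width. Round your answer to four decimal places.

Δs = (1.5 − 0)/8 = 0.1875.
Right endpoints: 0.1875, 0.375, 0.5625, 0.75, 0.9375, 1.125, 1.3125, 1.5.
f(0.1875) ≈ 0.9105, f(0.375) ≈ 0.8290, f(0.5625) ≈ 0.7548, f(0.75) ≈ 0.6873, f(0.9375) ≈ 0.6258, f(1.125) ≈ 0.5698, f(1.3125) ≈ 0.5188, f(1.5) ≈ 0.4724.
Sum = Δs · [f(0.1875) + f(0.375) + f(0.5625) + ...].
Sum ≈ 1.0066.

1.0066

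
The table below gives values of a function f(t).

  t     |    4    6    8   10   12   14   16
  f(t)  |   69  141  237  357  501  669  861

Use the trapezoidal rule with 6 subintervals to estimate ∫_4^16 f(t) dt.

Δt = 2.
T_6 = (2/2)·[69 + 2·141 + 2·237 + 2·357 + 2·501 + 2·669 + 861] = 4740.

4740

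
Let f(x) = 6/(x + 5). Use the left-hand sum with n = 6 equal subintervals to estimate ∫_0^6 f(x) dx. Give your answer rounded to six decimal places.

Δx = (6 − 0)/6 = 1.
Left endpoints: 0, 1, 2, 3, 4, 5.
f(0) = 1.2, f(1) = 1, f(2) = 6/7, f(3) = 0.75, f(4) = 2/3, f(5) = 0.6.
Sum = Δx · [f(0) + f(1) + f(2) + ...].
Sum ≈ 5.073810.

5.073810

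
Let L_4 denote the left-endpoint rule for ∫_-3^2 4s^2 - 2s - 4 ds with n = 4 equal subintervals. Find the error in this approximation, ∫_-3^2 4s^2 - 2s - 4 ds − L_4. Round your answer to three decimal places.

-23.958

Exact integral: ∫_-3^2 f(s) ds ≈ 31.66667.
L_4 = 55.625.
Error ≈ 31.66667 − 55.625 ≈ -23.958.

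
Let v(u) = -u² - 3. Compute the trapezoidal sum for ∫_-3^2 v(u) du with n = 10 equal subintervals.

Δu = (2 − (-3))/10 = 0.5.
v(-3) = -12, v(-2.5) = -9.25, v(-2) = -7, v(-1.5) = -5.25, v(-1) = -4, v(-0.5) = -3.25, v(0) = -3, v(0.5) = -3.25, v(1) = -4, v(1.5) = -5.25, v(2) = -7.
T_10 = (Δu/2)·[v(u_0) + 2v(u_1) + ... + 2v(u_{9}) + v(u_10)].
Sum = -26.875.

-26.875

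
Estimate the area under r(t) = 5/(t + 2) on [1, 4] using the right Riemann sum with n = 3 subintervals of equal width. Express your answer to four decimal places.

3.0833

Δt = (4 − 1)/3 = 1.
Right endpoints: 2, 3, 4.
r(2) = 1.25, r(3) = 1, r(4) = 5/6.
Sum = Δt · [r(2) + r(3) + r(4)].
Sum ≈ 3.0833.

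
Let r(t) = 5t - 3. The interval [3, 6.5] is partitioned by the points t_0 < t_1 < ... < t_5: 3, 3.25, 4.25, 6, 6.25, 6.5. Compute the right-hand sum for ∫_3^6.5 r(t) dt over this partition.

83.25

Subinterval widths: 0.25, 1, 1.75, 0.25, 0.25.
Right endpoints: 3.25, 4.25, 6, 6.25, 6.5.
r(3.25) = 13.25, r(4.25) = 18.25, r(6) = 27, r(6.25) = 28.25, r(6.5) = 29.5.
Sum = Σ Δt_i · r(t_i).
Sum = 83.25.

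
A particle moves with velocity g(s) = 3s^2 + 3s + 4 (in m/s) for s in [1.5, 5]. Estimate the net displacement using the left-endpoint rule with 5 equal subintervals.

143.045

Δs = (5 − 1.5)/5 = 0.7.
Left endpoints: 1.5, 2.2, 2.9, 3.6, 4.3.
g(1.5) = 15.25, g(2.2) = 25.12, g(2.9) = 37.93, g(3.6) = 53.68, g(4.3) = 72.37.
Sum = Δs · [g(1.5) + g(2.2) + g(2.9) + g(3.6) + g(4.3)].
Sum = 143.045.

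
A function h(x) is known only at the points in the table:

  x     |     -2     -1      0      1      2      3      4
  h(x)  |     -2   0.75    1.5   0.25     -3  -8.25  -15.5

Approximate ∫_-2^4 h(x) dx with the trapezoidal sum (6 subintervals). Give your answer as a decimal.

-17.5

Δx = 1.
T_6 = (1/2)·[(-2) + 2·0.75 + 2·1.5 + 2·0.25 + 2·(-3) + 2·(-8.25) + (-15.5)] = -17.5.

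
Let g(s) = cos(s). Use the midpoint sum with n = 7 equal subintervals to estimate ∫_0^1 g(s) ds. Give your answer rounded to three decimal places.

0.842

Δs = (1 − 0)/7 = 1/7.
Midpoints: 1/14, 3/14, 5/14, 0.5, 9/14, 11/14, 13/14.
g(1/14) ≈ 0.997, g(3/14) ≈ 0.977, g(5/14) ≈ 0.937, g(0.5) ≈ 0.878, g(9/14) ≈ 0.800, g(11/14) ≈ 0.707, g(13/14) ≈ 0.599.
Sum = Δs · [g(1/14) + g(3/14) + g(5/14) + ...].
Sum ≈ 0.842.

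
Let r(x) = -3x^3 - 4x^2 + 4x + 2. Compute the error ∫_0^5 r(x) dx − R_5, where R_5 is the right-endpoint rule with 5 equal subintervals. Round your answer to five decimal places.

249.58333

Exact integral: ∫_0^5 r(x) dx ≈ -575.4166667.
R_5 = -825.
Error ≈ -575.4166667 − (-825) ≈ 249.58333.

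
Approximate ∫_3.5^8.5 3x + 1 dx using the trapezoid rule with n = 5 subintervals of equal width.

95

Δx = (8.5 − 3.5)/5 = 1.
f(3.5) = 11.5, f(4.5) = 14.5, f(5.5) = 17.5, f(6.5) = 20.5, f(7.5) = 23.5, f(8.5) = 26.5.
T_5 = (Δx/2)·[f(x_0) + 2f(x_1) + ... + 2f(x_{4}) + f(x_5)].
Sum = 95.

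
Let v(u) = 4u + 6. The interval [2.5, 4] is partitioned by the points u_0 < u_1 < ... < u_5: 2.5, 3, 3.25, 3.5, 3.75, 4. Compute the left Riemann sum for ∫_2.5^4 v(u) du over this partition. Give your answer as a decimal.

27.5

Subinterval widths: 0.5, 0.25, 0.25, 0.25, 0.25.
Left endpoints: 2.5, 3, 3.25, 3.5, 3.75.
v(2.5) = 16, v(3) = 18, v(3.25) = 19, v(3.5) = 20, v(3.75) = 21.
Sum = Σ Δu_i · v(u_i).
Sum = 27.5.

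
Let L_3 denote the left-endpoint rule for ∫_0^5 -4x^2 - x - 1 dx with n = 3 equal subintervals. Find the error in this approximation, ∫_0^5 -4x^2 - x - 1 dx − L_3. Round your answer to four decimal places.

Exact integral: ∫_0^5 f(x) dx ≈ -184.166667.
L_3 ≈ -105.925926.
Error ≈ -184.166667 − (-105.925926) ≈ -78.2407.

-78.2407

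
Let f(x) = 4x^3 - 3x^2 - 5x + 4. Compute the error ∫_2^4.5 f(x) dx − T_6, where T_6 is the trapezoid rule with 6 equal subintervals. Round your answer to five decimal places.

-2.60417

Exact integral: ∫_2^4.5 f(x) dx = 280.3125.
T_6 ≈ 282.9166667.
Error ≈ 280.3125 − 282.9166667 ≈ -2.60417.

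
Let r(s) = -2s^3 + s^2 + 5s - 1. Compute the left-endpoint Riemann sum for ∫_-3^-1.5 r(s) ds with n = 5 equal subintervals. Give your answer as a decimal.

34.77

Δs = (-1.5 − (-3))/5 = 0.3.
Left endpoints: -3, -2.7, -2.4, -2.1, -1.8.
r(-3) = 47, r(-2.7) = 32.156, r(-2.4) = 20.408, r(-2.1) = 11.432, r(-1.8) = 4.904.
Sum = Δs · [r(-3) + r(-2.7) + r(-2.4) + r(-2.1) + r(-1.8)].
Sum = 34.77.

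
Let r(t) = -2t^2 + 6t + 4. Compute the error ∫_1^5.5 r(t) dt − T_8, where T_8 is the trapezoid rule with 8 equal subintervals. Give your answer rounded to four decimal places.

0.4746

Exact integral: ∫_1^5.5 r(t) dt = -4.5.
T_8 ≈ -4.974609.
Error ≈ -4.5 − (-4.974609) ≈ 0.4746.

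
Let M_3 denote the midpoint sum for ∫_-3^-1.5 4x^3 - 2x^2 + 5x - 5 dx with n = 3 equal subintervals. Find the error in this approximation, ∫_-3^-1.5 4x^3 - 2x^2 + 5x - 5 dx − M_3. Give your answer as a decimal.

Exact integral: ∫_-3^-1.5 f(x) dx = -116.0625.
M_3 = -115.15625.
Error = -116.0625 − (-115.15625) = -0.90625.

-0.90625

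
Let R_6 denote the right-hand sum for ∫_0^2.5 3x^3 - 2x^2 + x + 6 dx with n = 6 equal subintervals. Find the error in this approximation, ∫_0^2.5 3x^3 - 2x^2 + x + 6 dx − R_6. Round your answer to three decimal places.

-8.351

Exact integral: ∫_0^2.5 f(x) dx ≈ 37.00521.
R_6 ≈ 45.35663.
Error ≈ 37.00521 − 45.35663 ≈ -8.351.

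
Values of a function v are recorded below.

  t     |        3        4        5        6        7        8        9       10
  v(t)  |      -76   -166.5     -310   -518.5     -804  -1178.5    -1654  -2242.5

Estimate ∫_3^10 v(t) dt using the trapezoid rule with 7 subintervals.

Δt = 1.
T_7 = (1/2)·[(-76) + 2·(-166.5) + 2·(-310) + 2·(-518.5) + 2·(-804) + 2·(-1178.5) + 2·(-1654) + (-2242.5)] = -5790.75.

-5790.75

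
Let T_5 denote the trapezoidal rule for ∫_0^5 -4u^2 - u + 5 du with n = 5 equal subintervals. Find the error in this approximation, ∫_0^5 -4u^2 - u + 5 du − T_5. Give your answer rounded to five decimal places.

3.33333

Exact integral: ∫_0^5 f(u) du ≈ -154.1666667.
T_5 = -157.5.
Error ≈ -154.1666667 − (-157.5) ≈ 3.33333.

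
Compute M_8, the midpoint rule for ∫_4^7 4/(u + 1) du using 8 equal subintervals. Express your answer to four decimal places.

Δu = (7 − 4)/8 = 0.375.
Midpoints: 4.1875, 4.5625, 4.9375, 5.3125, 5.6875, 6.0625, 6.4375, 6.8125.
f(4.1875) = 64/83, f(4.5625) = 64/89, f(4.9375) = 64/95, f(5.3125) = 64/101, f(5.6875) = 64/107, f(6.0625) = 64/113, f(6.4375) = 64/119, f(6.8125) = 0.512.
Sum = Δu · [f(4.1875) + f(4.5625) + f(4.9375) + ...].
Sum ≈ 1.8794.

1.8794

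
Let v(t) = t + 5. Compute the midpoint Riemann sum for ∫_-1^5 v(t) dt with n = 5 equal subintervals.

Δt = (5 − (-1))/5 = 1.2.
Midpoints: -0.4, 0.8, 2, 3.2, 4.4.
v(-0.4) = 4.6, v(0.8) = 5.8, v(2) = 7, v(3.2) = 8.2, v(4.4) = 9.4.
Sum = Δt · [v(-0.4) + v(0.8) + v(2) + v(3.2) + v(4.4)].
Sum = 42.

42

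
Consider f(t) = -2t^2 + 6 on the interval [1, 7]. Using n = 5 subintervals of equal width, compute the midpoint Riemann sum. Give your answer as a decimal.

Δt = (7 − 1)/5 = 1.2.
Midpoints: 1.6, 2.8, 4, 5.2, 6.4.
f(1.6) = 0.88, f(2.8) = -9.68, f(4) = -26, f(5.2) = -48.08, f(6.4) = -75.92.
Sum = Δt · [f(1.6) + f(2.8) + f(4) + f(5.2) + f(6.4)].
Sum = -190.56.

-190.56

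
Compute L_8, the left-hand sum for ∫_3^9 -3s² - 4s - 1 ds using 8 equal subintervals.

Δs = (9 − 3)/8 = 0.75.
Left endpoints: 3, 3.75, 4.5, 5.25, 6, 6.75, 7.5, 8.25.
f(3) = -40, f(3.75) = -58.1875, f(4.5) = -79.75, f(5.25) = -104.6875, f(6) = -133, f(6.75) = -164.6875, f(7.5) = -199.75, f(8.25) = -238.1875.
Sum = Δs · [f(3) + f(3.75) + f(4.5) + ...].
Sum = -763.6875.

-763.6875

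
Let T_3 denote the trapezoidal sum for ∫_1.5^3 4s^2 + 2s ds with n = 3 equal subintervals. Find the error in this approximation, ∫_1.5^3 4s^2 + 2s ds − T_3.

Exact integral: ∫_1.5^3 f(s) ds = 38.25.
T_3 = 38.5.
Error = 38.25 − 38.5 = -0.25.

-0.25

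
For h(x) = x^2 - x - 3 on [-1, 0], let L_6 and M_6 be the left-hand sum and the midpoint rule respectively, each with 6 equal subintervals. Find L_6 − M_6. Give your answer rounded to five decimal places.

0.17361

L_6 ≈ -1.9953704.
M_6 ≈ -2.1689815.
L_6 − M_6 ≈ 0.17361.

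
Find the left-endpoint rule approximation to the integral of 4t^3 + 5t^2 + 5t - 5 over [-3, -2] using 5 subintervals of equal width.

Δt = (-2 − (-3))/5 = 0.2.
Left endpoints: -3, -2.8, -2.6, -2.4, -2.2.
f(-3) = -83, f(-2.8) = -67.608, f(-2.6) = -54.504, f(-2.4) = -43.496, f(-2.2) = -34.392.
Sum = Δt · [f(-3) + f(-2.8) + f(-2.6) + f(-2.4) + f(-2.2)].
Sum = -56.6.

-56.6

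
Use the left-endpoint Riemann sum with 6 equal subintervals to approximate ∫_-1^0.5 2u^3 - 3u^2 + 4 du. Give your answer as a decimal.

Δu = (0.5 − (-1))/6 = 0.25.
Left endpoints: -1, -0.75, -0.5, -0.25, 0, 0.25.
f(-1) = -1, f(-0.75) = 1.46875, f(-0.5) = 3, f(-0.25) = 3.78125, f(0) = 4, f(0.25) = 3.84375.
Sum = Δu · [f(-1) + f(-0.75) + f(-0.5) + ...].
Sum = 3.7734375.

3.7734375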